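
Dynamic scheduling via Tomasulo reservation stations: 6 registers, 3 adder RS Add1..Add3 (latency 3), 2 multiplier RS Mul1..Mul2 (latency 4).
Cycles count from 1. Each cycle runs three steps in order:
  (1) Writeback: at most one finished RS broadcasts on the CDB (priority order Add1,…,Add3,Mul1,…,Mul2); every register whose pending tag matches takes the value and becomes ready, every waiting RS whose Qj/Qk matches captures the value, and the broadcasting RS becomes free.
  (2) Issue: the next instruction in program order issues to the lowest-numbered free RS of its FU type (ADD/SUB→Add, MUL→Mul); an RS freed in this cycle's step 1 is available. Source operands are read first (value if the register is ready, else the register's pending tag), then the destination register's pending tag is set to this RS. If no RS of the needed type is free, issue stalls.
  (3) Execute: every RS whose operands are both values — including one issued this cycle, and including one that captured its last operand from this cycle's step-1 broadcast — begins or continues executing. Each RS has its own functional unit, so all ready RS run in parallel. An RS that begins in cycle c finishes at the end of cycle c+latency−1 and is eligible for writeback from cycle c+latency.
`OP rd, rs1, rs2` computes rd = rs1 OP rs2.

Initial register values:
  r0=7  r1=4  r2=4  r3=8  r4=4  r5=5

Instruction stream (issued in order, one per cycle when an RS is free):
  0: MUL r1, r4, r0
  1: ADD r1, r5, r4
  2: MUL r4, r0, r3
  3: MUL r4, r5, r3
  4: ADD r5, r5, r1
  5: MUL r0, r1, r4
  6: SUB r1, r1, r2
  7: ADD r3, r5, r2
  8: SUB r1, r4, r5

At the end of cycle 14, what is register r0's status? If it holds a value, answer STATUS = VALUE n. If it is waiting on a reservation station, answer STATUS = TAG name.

c1: issue MUL r1<-Mul1 | r0:7,r1:Mul1,r2:4,r3:8,r4:4,r5:5
c2: issue ADD r1<-Add1 | r0:7,r1:Add1,r2:4,r3:8,r4:4,r5:5
c3: issue MUL r4<-Mul2 | r0:7,r1:Add1,r2:4,r3:8,r4:Mul2,r5:5
c4: stall | r0:7,r1:Add1,r2:4,r3:8,r4:Mul2,r5:5
c5: CDB Add1=9; stall | r0:7,r1:9,r2:4,r3:8,r4:Mul2,r5:5
c6: CDB Mul1=28; issue MUL r4<-Mul1 | r0:7,r1:9,r2:4,r3:8,r4:Mul1,r5:5
c7: CDB Mul2=56; issue ADD r5<-Add1 | r0:7,r1:9,r2:4,r3:8,r4:Mul1,r5:Add1
c8: issue MUL r0<-Mul2 | r0:Mul2,r1:9,r2:4,r3:8,r4:Mul1,r5:Add1
c9: issue SUB r1<-Add2 | r0:Mul2,r1:Add2,r2:4,r3:8,r4:Mul1,r5:Add1
c10: CDB Add1=14; issue ADD r3<-Add1 | r0:Mul2,r1:Add2,r2:4,r3:Add1,r4:Mul1,r5:14
c11: CDB Mul1=40; issue SUB r1<-Add3 | r0:Mul2,r1:Add3,r2:4,r3:Add1,r4:40,r5:14
c12: CDB Add2=5 | r0:Mul2,r1:Add3,r2:4,r3:Add1,r4:40,r5:14
c13: CDB Add1=18 | r0:Mul2,r1:Add3,r2:4,r3:18,r4:40,r5:14
c14: CDB Add3=26 | r0:Mul2,r1:26,r2:4,r3:18,r4:40,r5:14

STATUS = TAG Mul2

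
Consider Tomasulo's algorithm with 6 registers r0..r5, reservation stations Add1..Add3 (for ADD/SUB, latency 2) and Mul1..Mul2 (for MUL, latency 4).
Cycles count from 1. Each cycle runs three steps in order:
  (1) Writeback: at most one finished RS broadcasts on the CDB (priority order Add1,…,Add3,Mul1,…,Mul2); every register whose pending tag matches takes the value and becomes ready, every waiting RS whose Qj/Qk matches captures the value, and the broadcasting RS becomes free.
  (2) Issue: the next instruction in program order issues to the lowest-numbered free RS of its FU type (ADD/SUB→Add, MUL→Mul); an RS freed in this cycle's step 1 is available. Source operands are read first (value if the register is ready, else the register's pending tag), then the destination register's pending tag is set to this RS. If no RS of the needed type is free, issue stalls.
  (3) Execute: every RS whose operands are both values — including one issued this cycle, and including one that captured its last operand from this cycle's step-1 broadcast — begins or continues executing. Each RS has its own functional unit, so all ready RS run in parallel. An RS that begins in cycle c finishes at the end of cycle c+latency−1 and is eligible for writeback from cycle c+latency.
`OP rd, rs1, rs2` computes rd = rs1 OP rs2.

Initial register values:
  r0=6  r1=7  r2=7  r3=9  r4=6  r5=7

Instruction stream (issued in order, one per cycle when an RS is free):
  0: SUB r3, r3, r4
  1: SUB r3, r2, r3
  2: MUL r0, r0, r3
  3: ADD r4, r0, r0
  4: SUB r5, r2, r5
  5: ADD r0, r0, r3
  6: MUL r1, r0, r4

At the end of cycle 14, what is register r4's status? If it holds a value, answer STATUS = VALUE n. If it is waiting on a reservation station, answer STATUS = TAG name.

STATUS = VALUE 48

c1: issue SUB r3<-Add1 | r0:6,r1:7,r2:7,r3:Add1,r4:6,r5:7
c2: issue SUB r3<-Add2 | r0:6,r1:7,r2:7,r3:Add2,r4:6,r5:7
c3: CDB Add1=3; issue MUL r0<-Mul1 | r0:Mul1,r1:7,r2:7,r3:Add2,r4:6,r5:7
c4: issue ADD r4<-Add1 | r0:Mul1,r1:7,r2:7,r3:Add2,r4:Add1,r5:7
c5: CDB Add2=4; issue SUB r5<-Add2 | r0:Mul1,r1:7,r2:7,r3:4,r4:Add1,r5:Add2
c6: issue ADD r0<-Add3 | r0:Add3,r1:7,r2:7,r3:4,r4:Add1,r5:Add2
c7: CDB Add2=0; issue MUL r1<-Mul2 | r0:Add3,r1:Mul2,r2:7,r3:4,r4:Add1,r5:0
c8: - | r0:Add3,r1:Mul2,r2:7,r3:4,r4:Add1,r5:0
c9: CDB Mul1=24 | r0:Add3,r1:Mul2,r2:7,r3:4,r4:Add1,r5:0
c10: - | r0:Add3,r1:Mul2,r2:7,r3:4,r4:Add1,r5:0
c11: CDB Add1=48 | r0:Add3,r1:Mul2,r2:7,r3:4,r4:48,r5:0
c12: CDB Add3=28 | r0:28,r1:Mul2,r2:7,r3:4,r4:48,r5:0
c13: - | r0:28,r1:Mul2,r2:7,r3:4,r4:48,r5:0
c14: - | r0:28,r1:Mul2,r2:7,r3:4,r4:48,r5:0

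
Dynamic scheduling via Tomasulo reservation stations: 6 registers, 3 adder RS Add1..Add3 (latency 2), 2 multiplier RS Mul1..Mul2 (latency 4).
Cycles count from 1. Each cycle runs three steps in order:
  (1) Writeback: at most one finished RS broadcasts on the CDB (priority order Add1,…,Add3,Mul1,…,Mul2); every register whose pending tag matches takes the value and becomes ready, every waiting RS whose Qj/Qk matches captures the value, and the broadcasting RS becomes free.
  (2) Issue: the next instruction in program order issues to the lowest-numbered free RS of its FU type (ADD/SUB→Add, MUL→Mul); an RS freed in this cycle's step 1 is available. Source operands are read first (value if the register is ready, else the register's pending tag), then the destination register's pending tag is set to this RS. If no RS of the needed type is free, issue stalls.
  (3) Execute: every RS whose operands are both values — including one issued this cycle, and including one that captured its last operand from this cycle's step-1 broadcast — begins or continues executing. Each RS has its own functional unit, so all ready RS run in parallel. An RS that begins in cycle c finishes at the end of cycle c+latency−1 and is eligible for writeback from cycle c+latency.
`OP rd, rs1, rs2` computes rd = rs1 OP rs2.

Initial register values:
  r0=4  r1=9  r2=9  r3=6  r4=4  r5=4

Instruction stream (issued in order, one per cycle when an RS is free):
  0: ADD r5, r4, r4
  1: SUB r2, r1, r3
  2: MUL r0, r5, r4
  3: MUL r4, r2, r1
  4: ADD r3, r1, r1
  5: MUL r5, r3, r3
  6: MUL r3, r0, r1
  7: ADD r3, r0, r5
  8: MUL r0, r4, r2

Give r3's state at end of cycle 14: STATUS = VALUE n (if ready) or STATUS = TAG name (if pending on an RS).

cycle 1: issue ADD r5<-Add1 // r0:4,r1:9,r2:9,r3:6,r4:4,r5:Add1
cycle 2: issue SUB r2<-Add2 // r0:4,r1:9,r2:Add2,r3:6,r4:4,r5:Add1
cycle 3: CDB Add1=8; issue MUL r0<-Mul1 // r0:Mul1,r1:9,r2:Add2,r3:6,r4:4,r5:8
cycle 4: CDB Add2=3; issue MUL r4<-Mul2 // r0:Mul1,r1:9,r2:3,r3:6,r4:Mul2,r5:8
cycle 5: issue ADD r3<-Add1 // r0:Mul1,r1:9,r2:3,r3:Add1,r4:Mul2,r5:8
cycle 6: stall // r0:Mul1,r1:9,r2:3,r3:Add1,r4:Mul2,r5:8
cycle 7: CDB Add1=18; stall // r0:Mul1,r1:9,r2:3,r3:18,r4:Mul2,r5:8
cycle 8: CDB Mul1=32; issue MUL r5<-Mul1 // r0:32,r1:9,r2:3,r3:18,r4:Mul2,r5:Mul1
cycle 9: CDB Mul2=27; issue MUL r3<-Mul2 // r0:32,r1:9,r2:3,r3:Mul2,r4:27,r5:Mul1
cycle 10: issue ADD r3<-Add1 // r0:32,r1:9,r2:3,r3:Add1,r4:27,r5:Mul1
cycle 11: stall // r0:32,r1:9,r2:3,r3:Add1,r4:27,r5:Mul1
cycle 12: CDB Mul1=324; issue MUL r0<-Mul1 // r0:Mul1,r1:9,r2:3,r3:Add1,r4:27,r5:324
cycle 13: CDB Mul2=288 // r0:Mul1,r1:9,r2:3,r3:Add1,r4:27,r5:324
cycle 14: CDB Add1=356 // r0:Mul1,r1:9,r2:3,r3:356,r4:27,r5:324

STATUS = VALUE 356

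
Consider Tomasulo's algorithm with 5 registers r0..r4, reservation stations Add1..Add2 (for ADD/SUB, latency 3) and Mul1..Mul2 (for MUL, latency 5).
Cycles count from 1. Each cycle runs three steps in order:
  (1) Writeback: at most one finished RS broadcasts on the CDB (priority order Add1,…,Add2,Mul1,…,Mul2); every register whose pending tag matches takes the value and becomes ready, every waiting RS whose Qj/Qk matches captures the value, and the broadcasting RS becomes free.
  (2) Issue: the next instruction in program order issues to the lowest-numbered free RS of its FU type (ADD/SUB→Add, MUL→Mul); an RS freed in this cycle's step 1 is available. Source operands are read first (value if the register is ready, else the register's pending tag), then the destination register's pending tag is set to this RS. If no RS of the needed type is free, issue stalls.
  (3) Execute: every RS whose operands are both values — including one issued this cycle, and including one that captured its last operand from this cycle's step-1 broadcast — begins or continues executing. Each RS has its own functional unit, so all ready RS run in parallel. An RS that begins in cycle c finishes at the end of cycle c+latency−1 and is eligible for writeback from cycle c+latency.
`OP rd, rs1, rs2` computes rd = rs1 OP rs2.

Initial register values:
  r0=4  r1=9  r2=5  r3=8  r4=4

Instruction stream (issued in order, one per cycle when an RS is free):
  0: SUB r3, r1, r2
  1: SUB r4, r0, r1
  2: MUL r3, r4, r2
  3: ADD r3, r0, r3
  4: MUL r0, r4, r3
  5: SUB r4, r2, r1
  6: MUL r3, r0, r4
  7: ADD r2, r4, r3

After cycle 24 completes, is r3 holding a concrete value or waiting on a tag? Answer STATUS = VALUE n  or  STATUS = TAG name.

  c1: issue SUB r3<-Add1  regs: r0:4,r1:9,r2:5,r3:Add1,r4:4
  c2: issue SUB r4<-Add2  regs: r0:4,r1:9,r2:5,r3:Add1,r4:Add2
  c3: issue MUL r3<-Mul1  regs: r0:4,r1:9,r2:5,r3:Mul1,r4:Add2
  c4: CDB Add1=4; issue ADD r3<-Add1  regs: r0:4,r1:9,r2:5,r3:Add1,r4:Add2
  c5: CDB Add2=-5; issue MUL r0<-Mul2  regs: r0:Mul2,r1:9,r2:5,r3:Add1,r4:-5
  c6: issue SUB r4<-Add2  regs: r0:Mul2,r1:9,r2:5,r3:Add1,r4:Add2
  c7: stall  regs: r0:Mul2,r1:9,r2:5,r3:Add1,r4:Add2
  c8: stall  regs: r0:Mul2,r1:9,r2:5,r3:Add1,r4:Add2
  c9: CDB Add2=-4; stall  regs: r0:Mul2,r1:9,r2:5,r3:Add1,r4:-4
  c10: CDB Mul1=-25; issue MUL r3<-Mul1  regs: r0:Mul2,r1:9,r2:5,r3:Mul1,r4:-4
  c11: issue ADD r2<-Add2  regs: r0:Mul2,r1:9,r2:Add2,r3:Mul1,r4:-4
  c12: -  regs: r0:Mul2,r1:9,r2:Add2,r3:Mul1,r4:-4
  c13: CDB Add1=-21  regs: r0:Mul2,r1:9,r2:Add2,r3:Mul1,r4:-4
  c14: -  regs: r0:Mul2,r1:9,r2:Add2,r3:Mul1,r4:-4
  c15: -  regs: r0:Mul2,r1:9,r2:Add2,r3:Mul1,r4:-4
  c16: -  regs: r0:Mul2,r1:9,r2:Add2,r3:Mul1,r4:-4
  c17: -  regs: r0:Mul2,r1:9,r2:Add2,r3:Mul1,r4:-4
  c18: CDB Mul2=105  regs: r0:105,r1:9,r2:Add2,r3:Mul1,r4:-4
  c19: -  regs: r0:105,r1:9,r2:Add2,r3:Mul1,r4:-4
  c20: -  regs: r0:105,r1:9,r2:Add2,r3:Mul1,r4:-4
  c21: -  regs: r0:105,r1:9,r2:Add2,r3:Mul1,r4:-4
  c22: -  regs: r0:105,r1:9,r2:Add2,r3:Mul1,r4:-4
  c23: CDB Mul1=-420  regs: r0:105,r1:9,r2:Add2,r3:-420,r4:-4
  c24: -  regs: r0:105,r1:9,r2:Add2,r3:-420,r4:-4

STATUS = VALUE -420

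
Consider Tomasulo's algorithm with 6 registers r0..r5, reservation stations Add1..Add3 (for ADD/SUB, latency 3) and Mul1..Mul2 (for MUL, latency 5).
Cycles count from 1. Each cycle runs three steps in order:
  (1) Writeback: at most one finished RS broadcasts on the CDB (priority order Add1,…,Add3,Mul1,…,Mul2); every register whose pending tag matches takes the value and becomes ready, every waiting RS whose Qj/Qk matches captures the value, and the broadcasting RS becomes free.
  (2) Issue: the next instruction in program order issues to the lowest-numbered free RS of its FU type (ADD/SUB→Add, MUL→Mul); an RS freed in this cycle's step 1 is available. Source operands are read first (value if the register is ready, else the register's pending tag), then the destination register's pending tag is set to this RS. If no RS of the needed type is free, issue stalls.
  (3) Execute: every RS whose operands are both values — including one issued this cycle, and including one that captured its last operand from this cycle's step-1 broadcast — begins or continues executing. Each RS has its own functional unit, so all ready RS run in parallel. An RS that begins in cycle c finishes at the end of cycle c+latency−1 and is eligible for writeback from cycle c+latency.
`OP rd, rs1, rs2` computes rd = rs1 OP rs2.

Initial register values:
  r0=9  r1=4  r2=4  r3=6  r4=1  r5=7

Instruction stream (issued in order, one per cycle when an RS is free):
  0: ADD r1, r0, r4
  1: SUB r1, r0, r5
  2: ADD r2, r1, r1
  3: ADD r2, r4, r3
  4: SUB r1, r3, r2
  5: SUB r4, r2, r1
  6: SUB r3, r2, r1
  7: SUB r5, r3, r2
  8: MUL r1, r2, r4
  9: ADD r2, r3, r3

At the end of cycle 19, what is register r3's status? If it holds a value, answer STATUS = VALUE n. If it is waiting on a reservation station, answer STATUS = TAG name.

STATUS = VALUE 8

cycle 1: issue ADD r1<-Add1 // r0:9,r1:Add1,r2:4,r3:6,r4:1,r5:7
cycle 2: issue SUB r1<-Add2 // r0:9,r1:Add2,r2:4,r3:6,r4:1,r5:7
cycle 3: issue ADD r2<-Add3 // r0:9,r1:Add2,r2:Add3,r3:6,r4:1,r5:7
cycle 4: CDB Add1=10; issue ADD r2<-Add1 // r0:9,r1:Add2,r2:Add1,r3:6,r4:1,r5:7
cycle 5: CDB Add2=2; issue SUB r1<-Add2 // r0:9,r1:Add2,r2:Add1,r3:6,r4:1,r5:7
cycle 6: stall // r0:9,r1:Add2,r2:Add1,r3:6,r4:1,r5:7
cycle 7: CDB Add1=7; issue SUB r4<-Add1 // r0:9,r1:Add2,r2:7,r3:6,r4:Add1,r5:7
cycle 8: CDB Add3=4; issue SUB r3<-Add3 // r0:9,r1:Add2,r2:7,r3:Add3,r4:Add1,r5:7
cycle 9: stall // r0:9,r1:Add2,r2:7,r3:Add3,r4:Add1,r5:7
cycle 10: CDB Add2=-1; issue SUB r5<-Add2 // r0:9,r1:-1,r2:7,r3:Add3,r4:Add1,r5:Add2
cycle 11: issue MUL r1<-Mul1 // r0:9,r1:Mul1,r2:7,r3:Add3,r4:Add1,r5:Add2
cycle 12: stall // r0:9,r1:Mul1,r2:7,r3:Add3,r4:Add1,r5:Add2
cycle 13: CDB Add1=8; issue ADD r2<-Add1 // r0:9,r1:Mul1,r2:Add1,r3:Add3,r4:8,r5:Add2
cycle 14: CDB Add3=8 // r0:9,r1:Mul1,r2:Add1,r3:8,r4:8,r5:Add2
cycle 15: - // r0:9,r1:Mul1,r2:Add1,r3:8,r4:8,r5:Add2
cycle 16: - // r0:9,r1:Mul1,r2:Add1,r3:8,r4:8,r5:Add2
cycle 17: CDB Add1=16 // r0:9,r1:Mul1,r2:16,r3:8,r4:8,r5:Add2
cycle 18: CDB Add2=1 // r0:9,r1:Mul1,r2:16,r3:8,r4:8,r5:1
cycle 19: CDB Mul1=56 // r0:9,r1:56,r2:16,r3:8,r4:8,r5:1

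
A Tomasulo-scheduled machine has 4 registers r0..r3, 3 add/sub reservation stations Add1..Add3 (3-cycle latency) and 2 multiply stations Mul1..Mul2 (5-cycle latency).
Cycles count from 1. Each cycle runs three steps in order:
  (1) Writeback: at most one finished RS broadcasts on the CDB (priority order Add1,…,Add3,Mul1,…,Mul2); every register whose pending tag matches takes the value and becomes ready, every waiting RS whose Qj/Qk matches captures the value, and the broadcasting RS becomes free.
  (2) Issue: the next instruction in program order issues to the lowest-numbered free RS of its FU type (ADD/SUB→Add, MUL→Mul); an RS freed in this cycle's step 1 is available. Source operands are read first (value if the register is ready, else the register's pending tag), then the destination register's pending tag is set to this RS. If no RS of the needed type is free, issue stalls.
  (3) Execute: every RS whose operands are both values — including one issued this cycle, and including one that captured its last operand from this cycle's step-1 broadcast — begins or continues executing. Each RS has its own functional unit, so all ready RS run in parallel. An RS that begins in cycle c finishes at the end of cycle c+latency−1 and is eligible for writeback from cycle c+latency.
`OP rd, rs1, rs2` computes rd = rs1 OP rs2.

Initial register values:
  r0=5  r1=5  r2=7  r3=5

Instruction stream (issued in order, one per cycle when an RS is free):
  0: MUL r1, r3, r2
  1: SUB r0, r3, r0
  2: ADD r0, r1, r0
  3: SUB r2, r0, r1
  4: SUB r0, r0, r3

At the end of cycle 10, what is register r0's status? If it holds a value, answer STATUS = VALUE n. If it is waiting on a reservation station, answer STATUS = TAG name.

c1: issue MUL r1<-Mul1 | r0:5,r1:Mul1,r2:7,r3:5
c2: issue SUB r0<-Add1 | r0:Add1,r1:Mul1,r2:7,r3:5
c3: issue ADD r0<-Add2 | r0:Add2,r1:Mul1,r2:7,r3:5
c4: issue SUB r2<-Add3 | r0:Add2,r1:Mul1,r2:Add3,r3:5
c5: CDB Add1=0; issue SUB r0<-Add1 | r0:Add1,r1:Mul1,r2:Add3,r3:5
c6: CDB Mul1=35 | r0:Add1,r1:35,r2:Add3,r3:5
c7: - | r0:Add1,r1:35,r2:Add3,r3:5
c8: - | r0:Add1,r1:35,r2:Add3,r3:5
c9: CDB Add2=35 | r0:Add1,r1:35,r2:Add3,r3:5
c10: - | r0:Add1,r1:35,r2:Add3,r3:5

STATUS = TAG Add1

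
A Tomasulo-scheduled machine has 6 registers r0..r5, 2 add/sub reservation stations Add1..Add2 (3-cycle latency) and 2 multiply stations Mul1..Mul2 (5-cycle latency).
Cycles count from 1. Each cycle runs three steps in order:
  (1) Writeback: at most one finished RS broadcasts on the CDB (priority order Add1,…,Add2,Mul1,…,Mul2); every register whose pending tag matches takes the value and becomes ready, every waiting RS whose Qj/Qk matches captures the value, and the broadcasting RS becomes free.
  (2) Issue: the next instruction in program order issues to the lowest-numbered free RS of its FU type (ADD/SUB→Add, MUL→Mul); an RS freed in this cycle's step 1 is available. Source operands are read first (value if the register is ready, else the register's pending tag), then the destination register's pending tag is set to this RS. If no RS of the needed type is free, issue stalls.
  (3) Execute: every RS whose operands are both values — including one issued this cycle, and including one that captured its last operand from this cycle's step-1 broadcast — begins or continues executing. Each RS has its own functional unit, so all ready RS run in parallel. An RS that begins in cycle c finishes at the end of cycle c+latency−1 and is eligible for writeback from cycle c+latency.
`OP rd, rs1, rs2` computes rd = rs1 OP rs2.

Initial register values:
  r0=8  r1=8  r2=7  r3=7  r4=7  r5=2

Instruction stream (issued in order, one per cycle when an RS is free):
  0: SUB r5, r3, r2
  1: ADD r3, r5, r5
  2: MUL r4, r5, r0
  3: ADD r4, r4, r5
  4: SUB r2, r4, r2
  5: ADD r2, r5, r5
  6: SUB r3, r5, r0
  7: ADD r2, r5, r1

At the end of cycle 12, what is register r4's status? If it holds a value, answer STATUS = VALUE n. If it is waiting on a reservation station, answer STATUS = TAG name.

cycle 1: issue SUB r5<-Add1 // r0:8,r1:8,r2:7,r3:7,r4:7,r5:Add1
cycle 2: issue ADD r3<-Add2 // r0:8,r1:8,r2:7,r3:Add2,r4:7,r5:Add1
cycle 3: issue MUL r4<-Mul1 // r0:8,r1:8,r2:7,r3:Add2,r4:Mul1,r5:Add1
cycle 4: CDB Add1=0; issue ADD r4<-Add1 // r0:8,r1:8,r2:7,r3:Add2,r4:Add1,r5:0
cycle 5: stall // r0:8,r1:8,r2:7,r3:Add2,r4:Add1,r5:0
cycle 6: stall // r0:8,r1:8,r2:7,r3:Add2,r4:Add1,r5:0
cycle 7: CDB Add2=0; issue SUB r2<-Add2 // r0:8,r1:8,r2:Add2,r3:0,r4:Add1,r5:0
cycle 8: stall // r0:8,r1:8,r2:Add2,r3:0,r4:Add1,r5:0
cycle 9: CDB Mul1=0; stall // r0:8,r1:8,r2:Add2,r3:0,r4:Add1,r5:0
cycle 10: stall // r0:8,r1:8,r2:Add2,r3:0,r4:Add1,r5:0
cycle 11: stall // r0:8,r1:8,r2:Add2,r3:0,r4:Add1,r5:0
cycle 12: CDB Add1=0; issue ADD r2<-Add1 // r0:8,r1:8,r2:Add1,r3:0,r4:0,r5:0

STATUS = VALUE 0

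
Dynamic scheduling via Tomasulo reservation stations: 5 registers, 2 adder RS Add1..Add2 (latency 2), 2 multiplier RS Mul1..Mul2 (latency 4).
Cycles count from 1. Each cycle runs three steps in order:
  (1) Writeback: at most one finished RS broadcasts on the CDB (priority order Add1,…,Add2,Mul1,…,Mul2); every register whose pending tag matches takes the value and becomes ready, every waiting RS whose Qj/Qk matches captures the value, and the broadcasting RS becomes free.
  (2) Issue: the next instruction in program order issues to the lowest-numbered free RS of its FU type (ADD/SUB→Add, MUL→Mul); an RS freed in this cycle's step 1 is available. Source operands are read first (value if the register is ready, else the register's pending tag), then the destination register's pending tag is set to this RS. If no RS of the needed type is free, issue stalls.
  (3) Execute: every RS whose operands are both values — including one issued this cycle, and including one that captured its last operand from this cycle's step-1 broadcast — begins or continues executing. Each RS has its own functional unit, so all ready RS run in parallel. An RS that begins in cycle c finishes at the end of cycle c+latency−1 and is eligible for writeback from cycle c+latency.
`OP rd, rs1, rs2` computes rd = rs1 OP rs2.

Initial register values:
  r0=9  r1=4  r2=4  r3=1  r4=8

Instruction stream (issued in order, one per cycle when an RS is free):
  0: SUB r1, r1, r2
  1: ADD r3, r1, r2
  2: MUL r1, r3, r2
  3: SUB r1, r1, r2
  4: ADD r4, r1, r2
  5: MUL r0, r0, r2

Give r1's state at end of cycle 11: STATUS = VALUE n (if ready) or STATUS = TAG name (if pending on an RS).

STATUS = VALUE 12

cycle 1: issue SUB r1<-Add1 // r0:9,r1:Add1,r2:4,r3:1,r4:8
cycle 2: issue ADD r3<-Add2 // r0:9,r1:Add1,r2:4,r3:Add2,r4:8
cycle 3: CDB Add1=0; issue MUL r1<-Mul1 // r0:9,r1:Mul1,r2:4,r3:Add2,r4:8
cycle 4: issue SUB r1<-Add1 // r0:9,r1:Add1,r2:4,r3:Add2,r4:8
cycle 5: CDB Add2=4; issue ADD r4<-Add2 // r0:9,r1:Add1,r2:4,r3:4,r4:Add2
cycle 6: issue MUL r0<-Mul2 // r0:Mul2,r1:Add1,r2:4,r3:4,r4:Add2
cycle 7: - // r0:Mul2,r1:Add1,r2:4,r3:4,r4:Add2
cycle 8: - // r0:Mul2,r1:Add1,r2:4,r3:4,r4:Add2
cycle 9: CDB Mul1=16 // r0:Mul2,r1:Add1,r2:4,r3:4,r4:Add2
cycle 10: CDB Mul2=36 // r0:36,r1:Add1,r2:4,r3:4,r4:Add2
cycle 11: CDB Add1=12 // r0:36,r1:12,r2:4,r3:4,r4:Add2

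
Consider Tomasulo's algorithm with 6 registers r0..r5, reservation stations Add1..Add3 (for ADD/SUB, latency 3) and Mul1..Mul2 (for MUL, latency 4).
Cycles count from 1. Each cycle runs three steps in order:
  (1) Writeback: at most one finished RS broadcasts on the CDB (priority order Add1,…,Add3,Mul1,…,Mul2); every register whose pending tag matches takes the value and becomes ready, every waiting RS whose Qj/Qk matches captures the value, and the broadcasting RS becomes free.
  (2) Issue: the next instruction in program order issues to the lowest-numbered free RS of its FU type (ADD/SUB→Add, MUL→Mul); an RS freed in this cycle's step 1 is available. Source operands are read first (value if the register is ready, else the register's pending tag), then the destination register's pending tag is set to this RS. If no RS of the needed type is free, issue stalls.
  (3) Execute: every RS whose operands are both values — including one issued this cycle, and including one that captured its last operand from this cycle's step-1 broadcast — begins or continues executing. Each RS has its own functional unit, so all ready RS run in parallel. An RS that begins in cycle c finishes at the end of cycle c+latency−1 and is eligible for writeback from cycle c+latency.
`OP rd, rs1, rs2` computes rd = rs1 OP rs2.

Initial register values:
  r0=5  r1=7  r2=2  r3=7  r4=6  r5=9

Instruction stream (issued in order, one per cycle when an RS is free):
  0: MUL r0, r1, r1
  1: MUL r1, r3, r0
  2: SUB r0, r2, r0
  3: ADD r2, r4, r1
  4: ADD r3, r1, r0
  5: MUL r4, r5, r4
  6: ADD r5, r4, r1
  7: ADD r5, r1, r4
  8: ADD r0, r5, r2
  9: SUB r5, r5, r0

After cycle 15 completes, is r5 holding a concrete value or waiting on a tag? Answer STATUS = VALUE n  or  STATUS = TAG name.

c1: issue MUL r0<-Mul1 | r0:Mul1,r1:7,r2:2,r3:7,r4:6,r5:9
c2: issue MUL r1<-Mul2 | r0:Mul1,r1:Mul2,r2:2,r3:7,r4:6,r5:9
c3: issue SUB r0<-Add1 | r0:Add1,r1:Mul2,r2:2,r3:7,r4:6,r5:9
c4: issue ADD r2<-Add2 | r0:Add1,r1:Mul2,r2:Add2,r3:7,r4:6,r5:9
c5: CDB Mul1=49; issue ADD r3<-Add3 | r0:Add1,r1:Mul2,r2:Add2,r3:Add3,r4:6,r5:9
c6: issue MUL r4<-Mul1 | r0:Add1,r1:Mul2,r2:Add2,r3:Add3,r4:Mul1,r5:9
c7: stall | r0:Add1,r1:Mul2,r2:Add2,r3:Add3,r4:Mul1,r5:9
c8: CDB Add1=-47; issue ADD r5<-Add1 | r0:-47,r1:Mul2,r2:Add2,r3:Add3,r4:Mul1,r5:Add1
c9: CDB Mul2=343; stall | r0:-47,r1:343,r2:Add2,r3:Add3,r4:Mul1,r5:Add1
c10: CDB Mul1=54; stall | r0:-47,r1:343,r2:Add2,r3:Add3,r4:54,r5:Add1
c11: stall | r0:-47,r1:343,r2:Add2,r3:Add3,r4:54,r5:Add1
c12: CDB Add2=349; issue ADD r5<-Add2 | r0:-47,r1:343,r2:349,r3:Add3,r4:54,r5:Add2
c13: CDB Add1=397; issue ADD r0<-Add1 | r0:Add1,r1:343,r2:349,r3:Add3,r4:54,r5:Add2
c14: CDB Add3=296; issue SUB r5<-Add3 | r0:Add1,r1:343,r2:349,r3:296,r4:54,r5:Add3
c15: CDB Add2=397 | r0:Add1,r1:343,r2:349,r3:296,r4:54,r5:Add3

STATUS = TAG Add3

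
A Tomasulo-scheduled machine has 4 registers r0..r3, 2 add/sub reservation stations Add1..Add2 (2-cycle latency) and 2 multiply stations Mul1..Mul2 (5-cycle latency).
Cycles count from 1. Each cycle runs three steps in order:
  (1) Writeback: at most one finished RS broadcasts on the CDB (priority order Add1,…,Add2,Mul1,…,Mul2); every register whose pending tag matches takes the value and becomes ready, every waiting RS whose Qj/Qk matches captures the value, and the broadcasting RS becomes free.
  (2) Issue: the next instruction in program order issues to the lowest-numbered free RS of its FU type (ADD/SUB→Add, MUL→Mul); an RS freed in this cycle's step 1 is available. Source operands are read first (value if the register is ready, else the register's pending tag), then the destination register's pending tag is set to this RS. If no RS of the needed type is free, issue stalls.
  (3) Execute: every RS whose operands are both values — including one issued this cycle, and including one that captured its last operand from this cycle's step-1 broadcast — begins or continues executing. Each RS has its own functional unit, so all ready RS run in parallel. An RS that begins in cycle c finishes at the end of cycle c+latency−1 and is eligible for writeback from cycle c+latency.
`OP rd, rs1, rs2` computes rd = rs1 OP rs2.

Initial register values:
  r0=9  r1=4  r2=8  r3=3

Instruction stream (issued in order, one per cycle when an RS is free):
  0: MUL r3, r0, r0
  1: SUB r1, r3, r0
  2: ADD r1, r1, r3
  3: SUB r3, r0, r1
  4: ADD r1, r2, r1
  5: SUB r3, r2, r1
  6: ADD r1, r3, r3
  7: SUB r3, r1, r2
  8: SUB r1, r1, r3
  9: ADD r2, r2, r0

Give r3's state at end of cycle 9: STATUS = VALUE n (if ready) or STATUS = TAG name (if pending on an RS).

STATUS = TAG Add1

  c1: issue MUL r3<-Mul1  regs: r0:9,r1:4,r2:8,r3:Mul1
  c2: issue SUB r1<-Add1  regs: r0:9,r1:Add1,r2:8,r3:Mul1
  c3: issue ADD r1<-Add2  regs: r0:9,r1:Add2,r2:8,r3:Mul1
  c4: stall  regs: r0:9,r1:Add2,r2:8,r3:Mul1
  c5: stall  regs: r0:9,r1:Add2,r2:8,r3:Mul1
  c6: CDB Mul1=81; stall  regs: r0:9,r1:Add2,r2:8,r3:81
  c7: stall  regs: r0:9,r1:Add2,r2:8,r3:81
  c8: CDB Add1=72; issue SUB r3<-Add1  regs: r0:9,r1:Add2,r2:8,r3:Add1
  c9: stall  regs: r0:9,r1:Add2,r2:8,r3:Add1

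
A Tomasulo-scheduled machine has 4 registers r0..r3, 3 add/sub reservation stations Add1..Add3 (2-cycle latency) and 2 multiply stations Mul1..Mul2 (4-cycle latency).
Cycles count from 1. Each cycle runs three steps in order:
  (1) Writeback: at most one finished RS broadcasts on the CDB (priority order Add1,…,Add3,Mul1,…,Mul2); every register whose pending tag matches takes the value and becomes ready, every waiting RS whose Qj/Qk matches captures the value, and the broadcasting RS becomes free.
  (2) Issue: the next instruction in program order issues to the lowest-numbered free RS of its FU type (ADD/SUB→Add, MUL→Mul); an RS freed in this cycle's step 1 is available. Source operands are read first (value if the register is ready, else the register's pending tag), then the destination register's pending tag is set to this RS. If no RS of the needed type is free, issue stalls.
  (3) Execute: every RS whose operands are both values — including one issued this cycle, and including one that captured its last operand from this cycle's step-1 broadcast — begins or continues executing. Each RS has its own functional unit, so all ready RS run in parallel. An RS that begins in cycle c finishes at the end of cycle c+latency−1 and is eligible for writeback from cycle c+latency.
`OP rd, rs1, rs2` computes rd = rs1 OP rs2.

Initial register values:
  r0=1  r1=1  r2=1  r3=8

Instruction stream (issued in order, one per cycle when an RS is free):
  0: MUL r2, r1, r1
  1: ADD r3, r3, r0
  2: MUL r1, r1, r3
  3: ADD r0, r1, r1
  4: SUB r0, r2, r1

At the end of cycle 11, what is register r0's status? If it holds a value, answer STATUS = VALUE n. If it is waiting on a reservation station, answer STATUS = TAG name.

STATUS = VALUE -8

c1: issue MUL r2<-Mul1 | r0:1,r1:1,r2:Mul1,r3:8
c2: issue ADD r3<-Add1 | r0:1,r1:1,r2:Mul1,r3:Add1
c3: issue MUL r1<-Mul2 | r0:1,r1:Mul2,r2:Mul1,r3:Add1
c4: CDB Add1=9; issue ADD r0<-Add1 | r0:Add1,r1:Mul2,r2:Mul1,r3:9
c5: CDB Mul1=1; issue SUB r0<-Add2 | r0:Add2,r1:Mul2,r2:1,r3:9
c6: - | r0:Add2,r1:Mul2,r2:1,r3:9
c7: - | r0:Add2,r1:Mul2,r2:1,r3:9
c8: CDB Mul2=9 | r0:Add2,r1:9,r2:1,r3:9
c9: - | r0:Add2,r1:9,r2:1,r3:9
c10: CDB Add1=18 | r0:Add2,r1:9,r2:1,r3:9
c11: CDB Add2=-8 | r0:-8,r1:9,r2:1,r3:9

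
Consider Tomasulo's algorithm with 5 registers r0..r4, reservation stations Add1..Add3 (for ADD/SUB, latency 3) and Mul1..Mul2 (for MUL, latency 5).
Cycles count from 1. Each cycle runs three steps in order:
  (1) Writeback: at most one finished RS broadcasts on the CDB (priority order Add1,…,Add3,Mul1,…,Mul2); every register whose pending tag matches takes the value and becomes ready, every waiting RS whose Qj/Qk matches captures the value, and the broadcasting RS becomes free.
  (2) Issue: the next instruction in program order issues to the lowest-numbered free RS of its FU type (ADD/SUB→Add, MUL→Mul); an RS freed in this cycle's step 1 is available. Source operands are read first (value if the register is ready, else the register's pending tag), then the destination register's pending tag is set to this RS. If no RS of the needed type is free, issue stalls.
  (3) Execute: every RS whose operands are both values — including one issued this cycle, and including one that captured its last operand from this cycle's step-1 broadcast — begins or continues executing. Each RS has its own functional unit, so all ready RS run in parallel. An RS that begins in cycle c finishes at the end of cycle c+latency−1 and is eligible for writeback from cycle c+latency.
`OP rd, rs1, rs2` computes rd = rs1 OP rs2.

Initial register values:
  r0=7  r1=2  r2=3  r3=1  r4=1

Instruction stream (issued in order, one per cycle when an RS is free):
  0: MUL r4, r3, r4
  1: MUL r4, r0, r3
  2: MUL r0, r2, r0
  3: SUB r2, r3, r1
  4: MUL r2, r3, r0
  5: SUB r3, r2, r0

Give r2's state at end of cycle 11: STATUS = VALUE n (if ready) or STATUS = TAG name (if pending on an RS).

STATUS = TAG Mul2

c1: issue MUL r4<-Mul1 | r0:7,r1:2,r2:3,r3:1,r4:Mul1
c2: issue MUL r4<-Mul2 | r0:7,r1:2,r2:3,r3:1,r4:Mul2
c3: stall | r0:7,r1:2,r2:3,r3:1,r4:Mul2
c4: stall | r0:7,r1:2,r2:3,r3:1,r4:Mul2
c5: stall | r0:7,r1:2,r2:3,r3:1,r4:Mul2
c6: CDB Mul1=1; issue MUL r0<-Mul1 | r0:Mul1,r1:2,r2:3,r3:1,r4:Mul2
c7: CDB Mul2=7; issue SUB r2<-Add1 | r0:Mul1,r1:2,r2:Add1,r3:1,r4:7
c8: issue MUL r2<-Mul2 | r0:Mul1,r1:2,r2:Mul2,r3:1,r4:7
c9: issue SUB r3<-Add2 | r0:Mul1,r1:2,r2:Mul2,r3:Add2,r4:7
c10: CDB Add1=-1 | r0:Mul1,r1:2,r2:Mul2,r3:Add2,r4:7
c11: CDB Mul1=21 | r0:21,r1:2,r2:Mul2,r3:Add2,r4:7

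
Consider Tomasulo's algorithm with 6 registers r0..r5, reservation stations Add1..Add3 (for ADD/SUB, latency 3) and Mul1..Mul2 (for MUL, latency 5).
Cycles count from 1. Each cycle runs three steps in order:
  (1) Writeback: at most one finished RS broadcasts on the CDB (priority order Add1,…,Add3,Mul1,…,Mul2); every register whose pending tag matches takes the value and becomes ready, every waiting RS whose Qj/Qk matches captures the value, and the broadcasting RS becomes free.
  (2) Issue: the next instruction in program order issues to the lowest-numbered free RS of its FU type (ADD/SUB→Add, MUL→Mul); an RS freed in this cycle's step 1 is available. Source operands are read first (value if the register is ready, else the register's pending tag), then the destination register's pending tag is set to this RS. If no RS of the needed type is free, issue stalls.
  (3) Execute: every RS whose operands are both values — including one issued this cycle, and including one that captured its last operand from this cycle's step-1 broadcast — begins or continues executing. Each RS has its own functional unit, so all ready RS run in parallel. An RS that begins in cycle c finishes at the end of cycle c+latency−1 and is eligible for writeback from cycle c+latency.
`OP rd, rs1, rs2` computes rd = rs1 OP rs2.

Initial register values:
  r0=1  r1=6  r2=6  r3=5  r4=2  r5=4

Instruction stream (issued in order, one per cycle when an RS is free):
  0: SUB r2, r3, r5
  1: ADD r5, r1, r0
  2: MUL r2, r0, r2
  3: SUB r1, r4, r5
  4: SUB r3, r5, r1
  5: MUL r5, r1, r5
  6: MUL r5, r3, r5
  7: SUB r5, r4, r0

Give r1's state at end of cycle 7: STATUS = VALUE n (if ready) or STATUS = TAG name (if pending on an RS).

c1: issue SUB r2<-Add1 | r0:1,r1:6,r2:Add1,r3:5,r4:2,r5:4
c2: issue ADD r5<-Add2 | r0:1,r1:6,r2:Add1,r3:5,r4:2,r5:Add2
c3: issue MUL r2<-Mul1 | r0:1,r1:6,r2:Mul1,r3:5,r4:2,r5:Add2
c4: CDB Add1=1; issue SUB r1<-Add1 | r0:1,r1:Add1,r2:Mul1,r3:5,r4:2,r5:Add2
c5: CDB Add2=7; issue SUB r3<-Add2 | r0:1,r1:Add1,r2:Mul1,r3:Add2,r4:2,r5:7
c6: issue MUL r5<-Mul2 | r0:1,r1:Add1,r2:Mul1,r3:Add2,r4:2,r5:Mul2
c7: stall | r0:1,r1:Add1,r2:Mul1,r3:Add2,r4:2,r5:Mul2

STATUS = TAG Add1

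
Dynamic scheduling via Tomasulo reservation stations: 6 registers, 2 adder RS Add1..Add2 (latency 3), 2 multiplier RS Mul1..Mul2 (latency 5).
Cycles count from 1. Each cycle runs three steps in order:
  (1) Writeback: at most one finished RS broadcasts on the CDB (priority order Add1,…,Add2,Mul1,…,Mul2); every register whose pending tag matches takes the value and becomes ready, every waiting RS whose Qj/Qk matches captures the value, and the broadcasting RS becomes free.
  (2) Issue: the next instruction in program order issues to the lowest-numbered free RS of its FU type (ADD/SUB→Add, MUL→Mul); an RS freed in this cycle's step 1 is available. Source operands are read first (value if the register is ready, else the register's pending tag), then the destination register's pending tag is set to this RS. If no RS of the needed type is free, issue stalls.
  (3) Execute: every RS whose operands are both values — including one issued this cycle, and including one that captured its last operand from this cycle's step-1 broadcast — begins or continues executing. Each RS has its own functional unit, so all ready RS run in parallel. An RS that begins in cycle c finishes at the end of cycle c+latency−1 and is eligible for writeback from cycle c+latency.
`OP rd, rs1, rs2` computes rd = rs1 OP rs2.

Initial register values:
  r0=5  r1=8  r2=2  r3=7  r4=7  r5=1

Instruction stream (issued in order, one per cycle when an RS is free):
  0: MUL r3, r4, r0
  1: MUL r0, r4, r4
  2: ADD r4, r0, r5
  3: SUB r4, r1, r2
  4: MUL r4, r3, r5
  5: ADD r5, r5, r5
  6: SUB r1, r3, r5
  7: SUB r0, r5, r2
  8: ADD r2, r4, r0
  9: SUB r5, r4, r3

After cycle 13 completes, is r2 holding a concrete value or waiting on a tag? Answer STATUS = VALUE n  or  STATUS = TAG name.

  c1: issue MUL r3<-Mul1  regs: r0:5,r1:8,r2:2,r3:Mul1,r4:7,r5:1
  c2: issue MUL r0<-Mul2  regs: r0:Mul2,r1:8,r2:2,r3:Mul1,r4:7,r5:1
  c3: issue ADD r4<-Add1  regs: r0:Mul2,r1:8,r2:2,r3:Mul1,r4:Add1,r5:1
  c4: issue SUB r4<-Add2  regs: r0:Mul2,r1:8,r2:2,r3:Mul1,r4:Add2,r5:1
  c5: stall  regs: r0:Mul2,r1:8,r2:2,r3:Mul1,r4:Add2,r5:1
  c6: CDB Mul1=35; issue MUL r4<-Mul1  regs: r0:Mul2,r1:8,r2:2,r3:35,r4:Mul1,r5:1
  c7: CDB Add2=6; issue ADD r5<-Add2  regs: r0:Mul2,r1:8,r2:2,r3:35,r4:Mul1,r5:Add2
  c8: CDB Mul2=49; stall  regs: r0:49,r1:8,r2:2,r3:35,r4:Mul1,r5:Add2
  c9: stall  regs: r0:49,r1:8,r2:2,r3:35,r4:Mul1,r5:Add2
  c10: CDB Add2=2; issue SUB r1<-Add2  regs: r0:49,r1:Add2,r2:2,r3:35,r4:Mul1,r5:2
  c11: CDB Add1=50; issue SUB r0<-Add1  regs: r0:Add1,r1:Add2,r2:2,r3:35,r4:Mul1,r5:2
  c12: CDB Mul1=35; stall  regs: r0:Add1,r1:Add2,r2:2,r3:35,r4:35,r5:2
  c13: CDB Add2=33; issue ADD r2<-Add2  regs: r0:Add1,r1:33,r2:Add2,r3:35,r4:35,r5:2

STATUS = TAG Add2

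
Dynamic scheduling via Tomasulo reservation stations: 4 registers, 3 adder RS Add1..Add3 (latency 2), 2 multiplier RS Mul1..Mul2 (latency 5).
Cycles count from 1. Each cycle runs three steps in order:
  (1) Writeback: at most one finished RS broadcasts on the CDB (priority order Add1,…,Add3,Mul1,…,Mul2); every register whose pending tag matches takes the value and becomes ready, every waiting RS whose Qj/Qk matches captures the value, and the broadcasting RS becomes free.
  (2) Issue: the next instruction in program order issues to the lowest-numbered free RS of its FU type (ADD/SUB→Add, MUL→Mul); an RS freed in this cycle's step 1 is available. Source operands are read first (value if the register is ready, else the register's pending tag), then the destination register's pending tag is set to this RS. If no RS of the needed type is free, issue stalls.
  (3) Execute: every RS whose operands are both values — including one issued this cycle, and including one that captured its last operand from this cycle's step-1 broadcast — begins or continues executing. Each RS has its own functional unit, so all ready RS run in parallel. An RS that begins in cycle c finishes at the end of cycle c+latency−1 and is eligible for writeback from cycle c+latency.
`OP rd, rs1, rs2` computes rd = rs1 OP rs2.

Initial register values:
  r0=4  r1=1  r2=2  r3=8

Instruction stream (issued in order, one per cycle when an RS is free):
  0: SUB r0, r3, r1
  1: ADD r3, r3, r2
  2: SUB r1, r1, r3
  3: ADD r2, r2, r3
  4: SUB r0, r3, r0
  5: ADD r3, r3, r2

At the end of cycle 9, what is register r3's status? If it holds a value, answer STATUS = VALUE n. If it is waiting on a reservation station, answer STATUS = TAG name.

c1: issue SUB r0<-Add1 | r0:Add1,r1:1,r2:2,r3:8
c2: issue ADD r3<-Add2 | r0:Add1,r1:1,r2:2,r3:Add2
c3: CDB Add1=7; issue SUB r1<-Add1 | r0:7,r1:Add1,r2:2,r3:Add2
c4: CDB Add2=10; issue ADD r2<-Add2 | r0:7,r1:Add1,r2:Add2,r3:10
c5: issue SUB r0<-Add3 | r0:Add3,r1:Add1,r2:Add2,r3:10
c6: CDB Add1=-9; issue ADD r3<-Add1 | r0:Add3,r1:-9,r2:Add2,r3:Add1
c7: CDB Add2=12 | r0:Add3,r1:-9,r2:12,r3:Add1
c8: CDB Add3=3 | r0:3,r1:-9,r2:12,r3:Add1
c9: CDB Add1=22 | r0:3,r1:-9,r2:12,r3:22

STATUS = VALUE 22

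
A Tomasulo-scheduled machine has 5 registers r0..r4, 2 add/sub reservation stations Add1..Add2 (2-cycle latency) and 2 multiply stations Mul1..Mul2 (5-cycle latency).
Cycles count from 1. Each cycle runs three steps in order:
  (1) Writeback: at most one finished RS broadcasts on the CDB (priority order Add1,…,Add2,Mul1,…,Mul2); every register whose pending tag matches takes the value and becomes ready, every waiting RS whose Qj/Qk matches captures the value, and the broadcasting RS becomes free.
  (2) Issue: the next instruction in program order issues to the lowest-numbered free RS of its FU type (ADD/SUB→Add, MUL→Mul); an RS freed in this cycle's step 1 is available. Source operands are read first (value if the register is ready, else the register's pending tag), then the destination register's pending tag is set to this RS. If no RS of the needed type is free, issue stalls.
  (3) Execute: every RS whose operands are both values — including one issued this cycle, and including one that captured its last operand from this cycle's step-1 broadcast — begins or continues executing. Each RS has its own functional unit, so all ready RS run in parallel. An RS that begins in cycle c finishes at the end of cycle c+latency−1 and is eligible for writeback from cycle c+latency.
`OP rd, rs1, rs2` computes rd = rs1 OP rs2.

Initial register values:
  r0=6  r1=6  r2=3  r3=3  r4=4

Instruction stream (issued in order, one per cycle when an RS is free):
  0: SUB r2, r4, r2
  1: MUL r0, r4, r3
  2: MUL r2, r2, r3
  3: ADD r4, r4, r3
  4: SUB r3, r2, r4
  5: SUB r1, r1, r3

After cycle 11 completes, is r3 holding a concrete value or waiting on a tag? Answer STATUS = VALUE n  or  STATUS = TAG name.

cycle 1: issue SUB r2<-Add1 // r0:6,r1:6,r2:Add1,r3:3,r4:4
cycle 2: issue MUL r0<-Mul1 // r0:Mul1,r1:6,r2:Add1,r3:3,r4:4
cycle 3: CDB Add1=1; issue MUL r2<-Mul2 // r0:Mul1,r1:6,r2:Mul2,r3:3,r4:4
cycle 4: issue ADD r4<-Add1 // r0:Mul1,r1:6,r2:Mul2,r3:3,r4:Add1
cycle 5: issue SUB r3<-Add2 // r0:Mul1,r1:6,r2:Mul2,r3:Add2,r4:Add1
cycle 6: CDB Add1=7; issue SUB r1<-Add1 // r0:Mul1,r1:Add1,r2:Mul2,r3:Add2,r4:7
cycle 7: CDB Mul1=12 // r0:12,r1:Add1,r2:Mul2,r3:Add2,r4:7
cycle 8: CDB Mul2=3 // r0:12,r1:Add1,r2:3,r3:Add2,r4:7
cycle 9: - // r0:12,r1:Add1,r2:3,r3:Add2,r4:7
cycle 10: CDB Add2=-4 // r0:12,r1:Add1,r2:3,r3:-4,r4:7
cycle 11: - // r0:12,r1:Add1,r2:3,r3:-4,r4:7

STATUS = VALUE -4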